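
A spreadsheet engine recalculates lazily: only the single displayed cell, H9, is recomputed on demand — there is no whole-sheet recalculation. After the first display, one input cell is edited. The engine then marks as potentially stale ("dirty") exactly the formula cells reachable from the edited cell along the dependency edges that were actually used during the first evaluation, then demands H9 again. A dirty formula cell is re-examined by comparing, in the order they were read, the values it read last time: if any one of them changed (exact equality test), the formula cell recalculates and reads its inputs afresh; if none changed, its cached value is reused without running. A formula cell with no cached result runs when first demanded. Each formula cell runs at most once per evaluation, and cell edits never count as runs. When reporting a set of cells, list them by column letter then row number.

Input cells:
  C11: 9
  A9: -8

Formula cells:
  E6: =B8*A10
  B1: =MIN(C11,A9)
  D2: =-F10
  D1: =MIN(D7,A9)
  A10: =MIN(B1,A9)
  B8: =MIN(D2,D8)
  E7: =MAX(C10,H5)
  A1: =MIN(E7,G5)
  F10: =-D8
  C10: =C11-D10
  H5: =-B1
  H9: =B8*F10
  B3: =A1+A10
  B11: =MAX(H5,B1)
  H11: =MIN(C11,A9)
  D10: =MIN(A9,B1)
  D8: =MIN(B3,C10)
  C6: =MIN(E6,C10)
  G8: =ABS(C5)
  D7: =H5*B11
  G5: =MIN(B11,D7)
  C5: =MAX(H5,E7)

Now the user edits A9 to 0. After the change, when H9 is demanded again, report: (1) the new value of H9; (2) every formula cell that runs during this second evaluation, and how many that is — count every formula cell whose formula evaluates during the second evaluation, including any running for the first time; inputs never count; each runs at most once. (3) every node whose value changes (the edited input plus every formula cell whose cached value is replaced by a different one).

New value of H9: 0.
Formula cells that run: A1, A10, B1, B3, B11, C10, D7, D8, D10, E7, G5, H5 — 12 in total.
Values that change: A1, A9, A10, B1, B11, C10, D7, D10, E7, G5, H5.
Key observation: the cutoff stops propagation at F10 — its inputs' values are unchanged, so it reuses its cache.

First evaluation (everything demanded from the output):
  B1 = MIN(9, -8) = -8
  A10 = MIN(-8, -8) = -8
  D10 = MIN(-8, -8) = -8
  C10 = 9 - -8 = 17
  H5 = -(-8) = 8
  B11 = MAX(8, -8) = 8
  D7 = 8 * 8 = 64
  E7 = MAX(17, 8) = 17
  G5 = MIN(8, 64) = 8
  A1 = MIN(17, 8) = 8
  B3 = 8 + -8 = 0
  D8 = MIN(0, 17) = 0
  F10 = -(0) = 0
  D2 = -(0) = 0
  B8 = MIN(0, 0) = 0
  H9 = 0 * 0 = 0

Propagation after the edit:
  B1: runs — A9 -8->0; result 0.
  A10: runs — B1 -8->0; A9 -8->0; result 0.
  D10: runs — A9 -8->0; B1 -8->0; result 0.
  C10: runs — D10 -8->0; result 9.
  H5: runs — B1 -8->0; result 0.
  B11: runs — H5 8->0; B1 -8->0; result 0.
  D7: runs — H5 8->0; B11 8->0; result 0.
  E7: runs — C10 17->9; H5 8->0; result 9.
  G5: runs — B11 8->0; D7 64->0; result 0.
  A1: runs — E7 17->9; G5 8->0; result 0.
  B3: runs — A1 8->0; A10 -8->0; result 0 (same value as before).
  D8: runs — C10 17->9; result 0 (same value as before).
  F10: checked — values it read are unchanged (D8 unchanged); reused cached 0 without running.
  D2: checked — values it read are unchanged (F10 unchanged); reused cached 0 without running.
  B8: checked — values it read are unchanged (D2 unchanged, D8 unchanged); reused cached 0 without running.
  H9: checked — values it read are unchanged (B8 unchanged, F10 unchanged); reused cached 0 without running.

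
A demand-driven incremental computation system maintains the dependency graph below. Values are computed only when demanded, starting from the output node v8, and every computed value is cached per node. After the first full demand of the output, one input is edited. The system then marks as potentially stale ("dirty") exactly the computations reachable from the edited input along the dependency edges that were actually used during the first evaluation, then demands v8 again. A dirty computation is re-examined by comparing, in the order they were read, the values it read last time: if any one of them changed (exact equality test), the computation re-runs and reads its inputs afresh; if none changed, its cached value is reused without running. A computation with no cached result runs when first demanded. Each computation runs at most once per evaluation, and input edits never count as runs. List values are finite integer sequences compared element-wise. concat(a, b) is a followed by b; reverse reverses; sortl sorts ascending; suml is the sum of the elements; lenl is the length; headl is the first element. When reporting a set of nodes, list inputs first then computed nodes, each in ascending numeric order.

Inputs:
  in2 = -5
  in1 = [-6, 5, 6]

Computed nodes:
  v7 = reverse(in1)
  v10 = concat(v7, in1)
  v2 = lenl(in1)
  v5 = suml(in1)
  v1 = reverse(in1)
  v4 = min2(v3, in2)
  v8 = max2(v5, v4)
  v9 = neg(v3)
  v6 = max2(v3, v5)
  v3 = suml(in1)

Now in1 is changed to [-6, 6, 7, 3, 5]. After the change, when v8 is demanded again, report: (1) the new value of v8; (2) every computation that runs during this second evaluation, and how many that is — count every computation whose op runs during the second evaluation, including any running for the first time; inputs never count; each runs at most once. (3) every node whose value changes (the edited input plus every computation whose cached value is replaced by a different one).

First evaluation (everything demanded from the output):
  v3 = suml([-6, 5, 6]) = 5
  v4 = min2(5, -5) = -5
  v5 = suml([-6, 5, 6]) = 5
  v8 = max2(5, -5) = 5

Propagation after the edit:
  v3: runs — in1 [-6, 5, 6]->[-6, 6, 7, 3, 5]; result 15.
  v4: runs — v3 5->15; result -5 (same value as before).
  v5: runs — in1 [-6, 5, 6]->[-6, 6, 7, 3, 5]; result 15.
  v8: runs — v5 5->15; result 15.

New value of v8: 15.
Computations that run: v3, v4, v5, v8 — 4 in total.
Values that change: in1, v3, v5, v8.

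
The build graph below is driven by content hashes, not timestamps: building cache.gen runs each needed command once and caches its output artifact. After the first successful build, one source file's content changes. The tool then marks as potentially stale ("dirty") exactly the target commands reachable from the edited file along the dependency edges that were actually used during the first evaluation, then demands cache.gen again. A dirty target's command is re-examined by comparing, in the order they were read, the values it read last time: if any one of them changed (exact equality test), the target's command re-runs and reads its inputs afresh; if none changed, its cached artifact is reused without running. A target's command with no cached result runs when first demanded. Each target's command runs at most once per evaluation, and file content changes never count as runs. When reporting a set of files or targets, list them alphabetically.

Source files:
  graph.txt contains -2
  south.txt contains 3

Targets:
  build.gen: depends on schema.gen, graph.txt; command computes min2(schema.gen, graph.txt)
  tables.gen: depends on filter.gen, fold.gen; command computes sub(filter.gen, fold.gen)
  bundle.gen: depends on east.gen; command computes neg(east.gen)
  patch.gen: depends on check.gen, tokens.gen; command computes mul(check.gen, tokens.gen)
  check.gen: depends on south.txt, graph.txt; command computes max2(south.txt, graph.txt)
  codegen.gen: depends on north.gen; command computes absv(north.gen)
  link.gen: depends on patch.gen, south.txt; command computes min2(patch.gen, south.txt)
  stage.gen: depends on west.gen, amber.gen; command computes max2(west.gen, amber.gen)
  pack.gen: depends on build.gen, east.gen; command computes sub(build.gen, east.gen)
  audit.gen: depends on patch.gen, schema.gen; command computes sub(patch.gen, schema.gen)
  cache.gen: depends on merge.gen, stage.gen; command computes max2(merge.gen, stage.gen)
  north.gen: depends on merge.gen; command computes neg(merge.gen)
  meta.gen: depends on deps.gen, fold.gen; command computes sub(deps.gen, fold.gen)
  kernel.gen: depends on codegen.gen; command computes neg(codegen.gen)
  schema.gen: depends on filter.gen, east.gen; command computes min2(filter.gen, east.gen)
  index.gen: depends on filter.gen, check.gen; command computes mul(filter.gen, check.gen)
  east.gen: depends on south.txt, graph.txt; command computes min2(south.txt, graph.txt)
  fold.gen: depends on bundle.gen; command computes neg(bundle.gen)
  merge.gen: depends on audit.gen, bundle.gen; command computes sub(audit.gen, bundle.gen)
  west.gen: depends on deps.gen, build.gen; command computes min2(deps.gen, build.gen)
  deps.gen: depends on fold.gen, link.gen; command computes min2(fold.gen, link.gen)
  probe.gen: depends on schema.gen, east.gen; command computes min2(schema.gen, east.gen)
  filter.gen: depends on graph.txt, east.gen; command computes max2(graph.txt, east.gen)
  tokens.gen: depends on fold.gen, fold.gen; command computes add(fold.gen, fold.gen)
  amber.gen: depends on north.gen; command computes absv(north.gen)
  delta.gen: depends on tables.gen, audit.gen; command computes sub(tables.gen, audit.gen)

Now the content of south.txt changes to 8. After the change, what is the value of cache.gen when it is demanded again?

cache.gen now evaluates to 32.
The important point: at filter.gen every value read last time is unchanged, so the dirty flag clears without a run.

Initial pass — values computed on the first demand:
  check.gen = max2(3, -2) = 3
  east.gen = min2(3, -2) = -2
  bundle.gen = neg(-2) = 2
  filter.gen = max2(-2, -2) = -2
  fold.gen = neg(2) = -2
  schema.gen = min2(-2, -2) = -2
  build.gen = min2(-2, -2) = -2
  tokens.gen = add(-2, -2) = -4
  patch.gen = mul(3, -4) = -12
  audit.gen = sub(-12, -2) = -10
  link.gen = min2(-12, 3) = -12
  deps.gen = min2(-2, -12) = -12
  merge.gen = sub(-10, 2) = -12
  north.gen = neg(-12) = 12
  amber.gen = absv(12) = 12
  west.gen = min2(-12, -2) = -12
  stage.gen = max2(-12, 12) = 12
  cache.gen = max2(-12, 12) = 12

Second demand — change propagation:
  check.gen: re-runs because south.txt 3->8; new result 8.
  east.gen: re-runs because south.txt 3->8; new result -2 (unchanged).
  bundle.gen: re-examined; everything it read last time is the same (east.gen unchanged) — cache 2 kept, no run.
  filter.gen: re-examined; everything it read last time is the same (graph.txt unchanged, east.gen unchanged) — cache -2 kept, no run.
  fold.gen: re-examined; everything it read last time is the same (bundle.gen unchanged) — cache -2 kept, no run.
  schema.gen: re-examined; everything it read last time is the same (filter.gen unchanged, east.gen unchanged) — cache -2 kept, no run.
  build.gen: re-examined; everything it read last time is the same (schema.gen unchanged, graph.txt unchanged) — cache -2 kept, no run.
  tokens.gen: re-examined; everything it read last time is the same (fold.gen unchanged, fold.gen unchanged) — cache -4 kept, no run.
  patch.gen: re-runs because check.gen 3->8; new result -32.
  audit.gen: re-runs because patch.gen -12->-32; new result -30.
  link.gen: re-runs because patch.gen -12->-32; south.txt 3->8; new result -32.
  deps.gen: re-runs because link.gen -12->-32; new result -32.
  merge.gen: re-runs because audit.gen -10->-30; new result -32.
  north.gen: re-runs because merge.gen -12->-32; new result 32.
  amber.gen: re-runs because north.gen 12->32; new result 32.
  west.gen: re-runs because deps.gen -12->-32; new result -32.
  stage.gen: re-runs because west.gen -12->-32; amber.gen 12->32; new result 32.
  cache.gen: re-runs because merge.gen -12->-32; stage.gen 12->32; new result 32.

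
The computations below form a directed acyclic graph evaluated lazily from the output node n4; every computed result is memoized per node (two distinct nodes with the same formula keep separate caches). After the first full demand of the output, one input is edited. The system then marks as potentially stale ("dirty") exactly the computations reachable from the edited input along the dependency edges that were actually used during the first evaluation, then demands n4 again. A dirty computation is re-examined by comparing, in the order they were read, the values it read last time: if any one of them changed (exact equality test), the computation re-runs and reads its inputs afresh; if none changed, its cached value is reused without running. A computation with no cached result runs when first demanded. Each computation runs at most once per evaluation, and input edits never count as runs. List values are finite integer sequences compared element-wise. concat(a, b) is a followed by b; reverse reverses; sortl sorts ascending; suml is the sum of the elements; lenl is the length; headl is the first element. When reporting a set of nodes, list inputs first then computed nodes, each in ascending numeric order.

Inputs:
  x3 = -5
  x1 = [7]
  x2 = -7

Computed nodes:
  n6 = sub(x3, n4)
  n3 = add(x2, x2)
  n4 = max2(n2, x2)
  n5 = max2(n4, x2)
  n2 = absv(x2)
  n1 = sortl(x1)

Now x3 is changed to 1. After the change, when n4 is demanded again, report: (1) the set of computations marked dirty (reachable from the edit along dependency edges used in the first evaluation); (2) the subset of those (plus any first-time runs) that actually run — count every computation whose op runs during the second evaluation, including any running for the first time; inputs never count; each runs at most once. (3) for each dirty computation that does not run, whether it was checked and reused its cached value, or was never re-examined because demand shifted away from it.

The edit dirties: none.
0 computations run: none.
No dirty computation escaped a run.
Note the shortcut — x3 feeds only undemanded nodes, so no recomputation happens.

First demand of the output computes:
  n2 = absv(-7) = 7
  n4 = max2(7, -7) = 7

After the edit, cleaning proceeds:
  x3 only reaches undemanded nodes; the second demand re-runs nothing.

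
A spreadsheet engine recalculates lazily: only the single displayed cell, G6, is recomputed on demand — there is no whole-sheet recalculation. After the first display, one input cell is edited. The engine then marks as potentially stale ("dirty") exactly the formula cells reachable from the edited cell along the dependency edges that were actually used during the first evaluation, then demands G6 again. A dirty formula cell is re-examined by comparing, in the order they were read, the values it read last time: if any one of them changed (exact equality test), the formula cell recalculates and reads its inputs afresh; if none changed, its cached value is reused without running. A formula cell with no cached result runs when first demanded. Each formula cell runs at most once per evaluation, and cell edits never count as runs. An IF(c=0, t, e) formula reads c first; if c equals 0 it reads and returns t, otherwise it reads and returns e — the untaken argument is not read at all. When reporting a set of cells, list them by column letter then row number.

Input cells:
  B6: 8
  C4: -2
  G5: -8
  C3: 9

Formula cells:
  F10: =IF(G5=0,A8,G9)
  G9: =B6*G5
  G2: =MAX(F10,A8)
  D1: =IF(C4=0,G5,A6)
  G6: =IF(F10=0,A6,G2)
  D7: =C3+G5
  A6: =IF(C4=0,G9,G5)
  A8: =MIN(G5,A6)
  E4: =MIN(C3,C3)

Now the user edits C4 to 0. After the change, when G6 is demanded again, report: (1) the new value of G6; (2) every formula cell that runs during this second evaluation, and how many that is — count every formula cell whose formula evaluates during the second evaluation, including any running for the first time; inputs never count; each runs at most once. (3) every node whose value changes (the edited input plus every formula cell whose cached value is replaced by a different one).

New value of G6: -64.
Formula cells that run: A6, A8, G2, G6 — 4 in total.
Values that change: A6, A8, C4, G2, G6.

First evaluation (everything demanded from the output):
  G9 = 8 * -8 = -64
  A6 = IF(C4=0: C4=-2 -> else branch G5) = -8
  A8 = MIN(-8, -8) = -8
  F10 = IF(G5=0: G5=-8 -> else branch G9) = -64
  G2 = MAX(-64, -8) = -8
  G6 = IF(F10=0: F10=-64 -> else branch G2) = -8

Propagation after the edit:
  A6: runs — C4 -2->0; result -64.
  A8: runs — A6 -8->-64; result -64.
  G2: runs — A8 -8->-64; result -64.
  G6: runs — G2 -8->-64; result -64.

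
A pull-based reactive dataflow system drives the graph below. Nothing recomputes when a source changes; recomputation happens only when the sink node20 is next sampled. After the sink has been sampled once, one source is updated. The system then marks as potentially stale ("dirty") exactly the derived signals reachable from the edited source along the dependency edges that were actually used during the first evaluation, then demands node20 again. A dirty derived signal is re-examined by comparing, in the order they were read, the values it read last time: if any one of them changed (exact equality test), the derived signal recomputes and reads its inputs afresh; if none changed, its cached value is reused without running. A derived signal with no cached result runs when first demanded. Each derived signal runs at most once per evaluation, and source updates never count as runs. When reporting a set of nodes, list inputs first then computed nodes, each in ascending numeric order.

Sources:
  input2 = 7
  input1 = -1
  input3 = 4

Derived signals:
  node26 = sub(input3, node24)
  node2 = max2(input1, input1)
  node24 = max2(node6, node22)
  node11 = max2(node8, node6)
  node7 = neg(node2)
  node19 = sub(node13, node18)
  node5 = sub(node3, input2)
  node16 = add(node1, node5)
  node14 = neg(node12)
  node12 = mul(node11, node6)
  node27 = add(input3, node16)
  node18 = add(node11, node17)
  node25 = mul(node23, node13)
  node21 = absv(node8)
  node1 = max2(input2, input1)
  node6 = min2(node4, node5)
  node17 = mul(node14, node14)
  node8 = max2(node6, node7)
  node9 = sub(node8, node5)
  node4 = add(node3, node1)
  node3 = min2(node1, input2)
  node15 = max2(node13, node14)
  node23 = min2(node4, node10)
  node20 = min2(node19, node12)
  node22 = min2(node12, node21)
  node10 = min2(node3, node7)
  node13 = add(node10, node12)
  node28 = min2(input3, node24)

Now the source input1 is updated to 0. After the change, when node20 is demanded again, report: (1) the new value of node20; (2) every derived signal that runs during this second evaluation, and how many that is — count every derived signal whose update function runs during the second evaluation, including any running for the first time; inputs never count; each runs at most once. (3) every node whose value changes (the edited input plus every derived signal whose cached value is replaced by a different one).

First evaluation (everything demanded from the output):
  node1 = max2(7, -1) = 7
  node2 = max2(-1, -1) = -1
  node3 = min2(7, 7) = 7
  node4 = add(7, 7) = 14
  node5 = sub(7, 7) = 0
  node6 = min2(14, 0) = 0
  node7 = neg(-1) = 1
  node8 = max2(0, 1) = 1
  node10 = min2(7, 1) = 1
  node11 = max2(1, 0) = 1
  node12 = mul(1, 0) = 0
  node13 = add(1, 0) = 1
  node14 = neg(0) = 0
  node17 = mul(0, 0) = 0
  node18 = add(1, 0) = 1
  node19 = sub(1, 1) = 0
  node20 = min2(0, 0) = 0

Propagation after the edit:
  node1: runs — input1 -1->0; result 7 (same value as before).
  node2: runs — input1 -1->0; input1 -1->0; result 0.
  node3: checked — values it read are unchanged (node1 unchanged, input2 unchanged); reused cached 7 without running.
  node4: checked — values it read are unchanged (node3 unchanged, node1 unchanged); reused cached 14 without running.
  node5: checked — values it read are unchanged (node3 unchanged, input2 unchanged); reused cached 0 without running.
  node6: checked — values it read are unchanged (node4 unchanged, node5 unchanged); reused cached 0 without running.
  node7: runs — node2 -1->0; result 0.
  node8: runs — node7 1->0; result 0.
  node10: runs — node7 1->0; result 0.
  node11: runs — node8 1->0; result 0.
  node12: runs — node11 1->0; result 0 (same value as before).
  node13: runs — node10 1->0; result 0.
  node14: checked — values it read are unchanged (node12 unchanged); reused cached 0 without running.
  node17: checked — values it read are unchanged (node14 unchanged, node14 unchanged); reused cached 0 without running.
  node18: runs — node11 1->0; result 0.
  node19: runs — node13 1->0; node18 1->0; result 0 (same value as before).
  node20: checked — values it read are unchanged (node19 unchanged, node12 unchanged); reused cached 0 without running.

Key observation: the cutoff stops propagation at node3 — its inputs' values are unchanged, so it reuses its cache.

New value of node20: 0.
Derived signals that run: node1, node2, node7, node8, node10, node11, node12, node13, node18, node19 — 10 in total.
Values that change: input1, node2, node7, node8, node10, node11, node13, node18.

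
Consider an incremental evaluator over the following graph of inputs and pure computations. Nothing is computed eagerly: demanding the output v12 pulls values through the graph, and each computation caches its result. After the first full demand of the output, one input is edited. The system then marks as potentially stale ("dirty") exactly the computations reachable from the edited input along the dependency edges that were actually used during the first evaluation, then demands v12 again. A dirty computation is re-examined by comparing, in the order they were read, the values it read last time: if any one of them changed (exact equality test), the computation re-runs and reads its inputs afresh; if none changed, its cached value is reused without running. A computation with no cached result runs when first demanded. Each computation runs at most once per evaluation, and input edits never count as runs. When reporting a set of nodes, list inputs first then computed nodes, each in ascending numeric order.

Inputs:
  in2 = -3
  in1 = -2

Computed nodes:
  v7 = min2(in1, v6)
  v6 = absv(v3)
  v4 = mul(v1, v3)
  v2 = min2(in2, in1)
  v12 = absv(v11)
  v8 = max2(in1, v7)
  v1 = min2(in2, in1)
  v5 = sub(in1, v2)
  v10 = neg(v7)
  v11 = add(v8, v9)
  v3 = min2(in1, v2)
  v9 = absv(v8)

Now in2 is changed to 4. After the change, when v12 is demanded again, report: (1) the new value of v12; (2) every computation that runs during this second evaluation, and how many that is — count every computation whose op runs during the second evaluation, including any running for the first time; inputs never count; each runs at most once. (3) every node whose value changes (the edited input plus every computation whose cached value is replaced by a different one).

Initial pass — values computed on the first demand:
  v2 = min2(-3, -2) = -3
  v3 = min2(-2, -3) = -3
  v6 = absv(-3) = 3
  v7 = min2(-2, 3) = -2
  v8 = max2(-2, -2) = -2
  v9 = absv(-2) = 2
  v11 = add(-2, 2) = 0
  v12 = absv(0) = 0

Second demand — change propagation:
  v2: re-runs because in2 -3->4; new result -2.
  v3: re-runs because v2 -3->-2; new result -2.
  v6: re-runs because v3 -3->-2; new result 2.
  v7: re-runs because v6 3->2; new result -2 (unchanged).
  v8: re-examined; everything it read last time is the same (in1 unchanged, v7 unchanged) — cache -2 kept, no run.
  v9: re-examined; everything it read last time is the same (v8 unchanged) — cache 2 kept, no run.
  v11: re-examined; everything it read last time is the same (v8 unchanged, v9 unchanged) — cache 0 kept, no run.
  v12: re-examined; everything it read last time is the same (v11 unchanged) — cache 0 kept, no run.

The important point: v7 recomputes to an identical value, and the output ends up unchanged.

v12 now evaluates to 0.
Run set: v2, v3, v6, v7 (4 run).
Changed values: in2, v2, v3, v6.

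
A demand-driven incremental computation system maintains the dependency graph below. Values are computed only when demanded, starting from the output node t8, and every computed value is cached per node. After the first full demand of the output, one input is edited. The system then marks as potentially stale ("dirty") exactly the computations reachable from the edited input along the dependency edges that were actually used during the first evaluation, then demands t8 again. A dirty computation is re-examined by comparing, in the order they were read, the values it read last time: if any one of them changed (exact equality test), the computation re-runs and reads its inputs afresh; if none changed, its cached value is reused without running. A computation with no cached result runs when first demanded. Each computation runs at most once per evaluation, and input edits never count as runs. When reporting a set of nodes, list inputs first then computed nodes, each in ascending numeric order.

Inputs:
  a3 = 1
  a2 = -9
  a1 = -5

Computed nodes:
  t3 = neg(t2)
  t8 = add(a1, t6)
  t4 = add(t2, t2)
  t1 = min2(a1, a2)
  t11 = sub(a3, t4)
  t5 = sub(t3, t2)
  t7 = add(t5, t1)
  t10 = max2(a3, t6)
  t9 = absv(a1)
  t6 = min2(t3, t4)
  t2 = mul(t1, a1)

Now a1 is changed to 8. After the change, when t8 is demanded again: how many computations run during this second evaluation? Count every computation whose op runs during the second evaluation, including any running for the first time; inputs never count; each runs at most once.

First evaluation (everything demanded from the output):
  t1 = min2(-5, -9) = -9
  t2 = mul(-9, -5) = 45
  t3 = neg(45) = -45
  t4 = add(45, 45) = 90
  t6 = min2(-45, 90) = -45
  t8 = add(-5, -45) = -50

Propagation after the edit:
  t1: runs — a1 -5->8; result -9 (same value as before).
  t2: runs — a1 -5->8; result -72.
  t3: runs — t2 45->-72; result 72.
  t4: runs — t2 45->-72; t2 45->-72; result -144.
  t6: runs — t3 -45->72; t4 90->-144; result -144.
  t8: runs — a1 -5->8; t6 -45->-144; result -136.

Computations that run: t1, t2, t3, t4, t6, t8 — 6 in total.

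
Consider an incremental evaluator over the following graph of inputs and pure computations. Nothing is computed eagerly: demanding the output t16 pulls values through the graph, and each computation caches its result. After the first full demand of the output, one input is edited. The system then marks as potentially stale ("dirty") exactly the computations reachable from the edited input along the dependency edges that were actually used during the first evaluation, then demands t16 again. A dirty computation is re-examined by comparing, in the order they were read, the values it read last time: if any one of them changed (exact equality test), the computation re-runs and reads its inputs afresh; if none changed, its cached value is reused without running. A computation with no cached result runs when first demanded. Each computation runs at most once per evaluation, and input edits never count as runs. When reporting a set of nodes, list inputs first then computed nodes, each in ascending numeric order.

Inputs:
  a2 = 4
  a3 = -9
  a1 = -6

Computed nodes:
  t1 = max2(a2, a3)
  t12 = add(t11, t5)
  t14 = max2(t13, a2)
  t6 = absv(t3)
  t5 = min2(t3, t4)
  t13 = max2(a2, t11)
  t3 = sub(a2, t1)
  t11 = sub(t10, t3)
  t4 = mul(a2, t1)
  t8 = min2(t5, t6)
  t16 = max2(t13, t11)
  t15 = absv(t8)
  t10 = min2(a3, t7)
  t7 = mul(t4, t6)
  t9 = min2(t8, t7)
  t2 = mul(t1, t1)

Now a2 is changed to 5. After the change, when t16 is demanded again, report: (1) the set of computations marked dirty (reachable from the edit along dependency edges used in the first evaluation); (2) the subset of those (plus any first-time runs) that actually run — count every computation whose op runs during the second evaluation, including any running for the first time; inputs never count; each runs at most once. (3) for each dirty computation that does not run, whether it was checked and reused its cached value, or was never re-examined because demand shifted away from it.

Dirty set: t1, t3, t4, t6, t7, t10, t11, t13, t16.
Run set: t1, t3, t4, t7, t13, t16 (6 run).
Re-examined without running (cache reused): t6, t10, t11.
The important point: at t6 every value read last time is unchanged, so the dirty flag clears without a run.

Initial pass — values computed on the first demand:
  t1 = max2(4, -9) = 4
  t3 = sub(4, 4) = 0
  t4 = mul(4, 4) = 16
  t6 = absv(0) = 0
  t7 = mul(16, 0) = 0
  t10 = min2(-9, 0) = -9
  t11 = sub(-9, 0) = -9
  t13 = max2(4, -9) = 4
  t16 = max2(4, -9) = 4

Second demand — change propagation:
  t1: re-runs because a2 4->5; new result 5.
  t3: re-runs because a2 4->5; t1 4->5; new result 0 (unchanged).
  t4: re-runs because a2 4->5; t1 4->5; new result 25.
  t6: re-examined; everything it read last time is the same (t3 unchanged) — cache 0 kept, no run.
  t7: re-runs because t4 16->25; new result 0 (unchanged).
  t10: re-examined; everything it read last time is the same (a3 unchanged, t7 unchanged) — cache -9 kept, no run.
  t11: re-examined; everything it read last time is the same (t10 unchanged, t3 unchanged) — cache -9 kept, no run.
  t13: re-runs because a2 4->5; new result 5.
  t16: re-runs because t13 4->5; new result 5.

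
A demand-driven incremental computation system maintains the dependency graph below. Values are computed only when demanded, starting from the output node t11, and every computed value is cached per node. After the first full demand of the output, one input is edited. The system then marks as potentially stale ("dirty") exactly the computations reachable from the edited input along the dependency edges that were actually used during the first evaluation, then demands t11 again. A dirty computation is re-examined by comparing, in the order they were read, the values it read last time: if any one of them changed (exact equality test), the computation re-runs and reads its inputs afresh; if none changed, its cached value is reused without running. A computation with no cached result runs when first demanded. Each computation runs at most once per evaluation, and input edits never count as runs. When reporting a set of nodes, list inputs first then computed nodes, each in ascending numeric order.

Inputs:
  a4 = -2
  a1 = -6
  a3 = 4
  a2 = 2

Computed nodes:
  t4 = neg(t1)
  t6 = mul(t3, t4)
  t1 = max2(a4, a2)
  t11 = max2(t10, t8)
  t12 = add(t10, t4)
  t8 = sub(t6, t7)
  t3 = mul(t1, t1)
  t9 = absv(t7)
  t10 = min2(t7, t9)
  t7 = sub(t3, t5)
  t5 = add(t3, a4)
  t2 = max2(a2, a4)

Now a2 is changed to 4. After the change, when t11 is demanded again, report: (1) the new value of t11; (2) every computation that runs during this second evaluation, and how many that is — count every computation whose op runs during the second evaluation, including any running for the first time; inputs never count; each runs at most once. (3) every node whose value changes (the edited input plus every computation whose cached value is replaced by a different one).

First evaluation (everything demanded from the output):
  t1 = max2(-2, 2) = 2
  t3 = mul(2, 2) = 4
  t4 = neg(2) = -2
  t5 = add(4, -2) = 2
  t6 = mul(4, -2) = -8
  t7 = sub(4, 2) = 2
  t8 = sub(-8, 2) = -10
  t9 = absv(2) = 2
  t10 = min2(2, 2) = 2
  t11 = max2(2, -10) = 2

Propagation after the edit:
  t1: runs — a2 2->4; result 4.
  t3: runs — t1 2->4; t1 2->4; result 16.
  t4: runs — t1 2->4; result -4.
  t5: runs — t3 4->16; result 14.
  t6: runs — t3 4->16; t4 -2->-4; result -64.
  t7: runs — t3 4->16; t5 2->14; result 2 (same value as before).
  t8: runs — t6 -8->-64; result -66.
  t9: checked — values it read are unchanged (t7 unchanged); reused cached 2 without running.
  t10: checked — values it read are unchanged (t7 unchanged, t9 unchanged); reused cached 2 without running.
  t11: runs — t8 -10->-66; result 2 (same value as before).

Key observation: the cutoff stops propagation at t9 — its inputs' values are unchanged, so it reuses its cache.

New value of t11: 2.
Computations that run: t1, t3, t4, t5, t6, t7, t8, t11 — 8 in total.
Values that change: a2, t1, t3, t4, t5, t6, t8.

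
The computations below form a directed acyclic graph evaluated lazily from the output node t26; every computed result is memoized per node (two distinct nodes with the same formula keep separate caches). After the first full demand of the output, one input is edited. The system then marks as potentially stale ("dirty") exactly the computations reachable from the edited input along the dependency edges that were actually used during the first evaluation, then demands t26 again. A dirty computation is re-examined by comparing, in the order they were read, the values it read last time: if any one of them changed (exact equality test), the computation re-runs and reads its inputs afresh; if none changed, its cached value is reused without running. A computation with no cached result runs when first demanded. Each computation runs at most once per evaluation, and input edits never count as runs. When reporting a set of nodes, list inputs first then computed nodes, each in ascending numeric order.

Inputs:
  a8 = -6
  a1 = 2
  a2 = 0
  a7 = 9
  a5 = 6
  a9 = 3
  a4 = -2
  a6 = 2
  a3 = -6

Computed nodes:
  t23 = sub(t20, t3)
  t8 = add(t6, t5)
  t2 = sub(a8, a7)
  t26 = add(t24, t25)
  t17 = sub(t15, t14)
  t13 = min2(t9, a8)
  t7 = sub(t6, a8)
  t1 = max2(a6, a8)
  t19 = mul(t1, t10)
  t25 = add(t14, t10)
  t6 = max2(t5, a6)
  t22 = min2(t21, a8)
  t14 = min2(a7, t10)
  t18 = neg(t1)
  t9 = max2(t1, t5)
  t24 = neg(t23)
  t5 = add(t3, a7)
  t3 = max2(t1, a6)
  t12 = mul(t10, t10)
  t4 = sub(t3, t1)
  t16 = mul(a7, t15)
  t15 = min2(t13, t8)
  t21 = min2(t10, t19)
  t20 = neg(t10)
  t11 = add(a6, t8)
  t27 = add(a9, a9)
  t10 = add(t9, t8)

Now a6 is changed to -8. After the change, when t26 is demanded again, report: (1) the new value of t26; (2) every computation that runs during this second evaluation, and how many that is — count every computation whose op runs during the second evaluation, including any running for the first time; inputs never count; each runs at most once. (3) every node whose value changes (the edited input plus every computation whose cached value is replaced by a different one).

Demanding t26 again yields 21.
13 computations run: t1, t3, t5, t6, t8, t9, t10, t14, t20, t23, t24, t25, t26.
The nodes whose values change: a6, t1, t3, t5, t6, t8, t9, t10, t20, t23, t24, t25, t26.

First demand of the output computes:
  t1 = max2(2, -6) = 2
  t3 = max2(2, 2) = 2
  t5 = add(2, 9) = 11
  t6 = max2(11, 2) = 11
  t8 = add(11, 11) = 22
  t9 = max2(2, 11) = 11
  t10 = add(11, 22) = 33
  t14 = min2(9, 33) = 9
  t20 = neg(33) = -33
  t23 = sub(-33, 2) = -35
  t24 = neg(-35) = 35
  t25 = add(9, 33) = 42
  t26 = add(35, 42) = 77

After the edit, cleaning proceeds:
  t1: a read changed (a6 2->-8) — executes, giving -6.
  t3: a read changed (t1 2->-6; a6 2->-8) — executes, giving -6.
  t5: a read changed (t3 2->-6) — executes, giving 3.
  t6: a read changed (t5 11->3; a6 2->-8) — executes, giving 3.
  t8: a read changed (t6 11->3; t5 11->3) — executes, giving 6.
  t9: a read changed (t1 2->-6; t5 11->3) — executes, giving 3.
  t10: a read changed (t9 11->3; t8 22->6) — executes, giving 9.
  t14: a read changed (t10 33->9) — executes, giving 9 — identical to its old value.
  t20: a read changed (t10 33->9) — executes, giving -9.
  t23: a read changed (t20 -33->-9; t3 2->-6) — executes, giving -3.
  t24: a read changed (t23 -35->-3) — executes, giving 3.
  t25: a read changed (t10 33->9) — executes, giving 18.
  t26: a read changed (t24 35->3; t25 42->18) — executes, giving 21.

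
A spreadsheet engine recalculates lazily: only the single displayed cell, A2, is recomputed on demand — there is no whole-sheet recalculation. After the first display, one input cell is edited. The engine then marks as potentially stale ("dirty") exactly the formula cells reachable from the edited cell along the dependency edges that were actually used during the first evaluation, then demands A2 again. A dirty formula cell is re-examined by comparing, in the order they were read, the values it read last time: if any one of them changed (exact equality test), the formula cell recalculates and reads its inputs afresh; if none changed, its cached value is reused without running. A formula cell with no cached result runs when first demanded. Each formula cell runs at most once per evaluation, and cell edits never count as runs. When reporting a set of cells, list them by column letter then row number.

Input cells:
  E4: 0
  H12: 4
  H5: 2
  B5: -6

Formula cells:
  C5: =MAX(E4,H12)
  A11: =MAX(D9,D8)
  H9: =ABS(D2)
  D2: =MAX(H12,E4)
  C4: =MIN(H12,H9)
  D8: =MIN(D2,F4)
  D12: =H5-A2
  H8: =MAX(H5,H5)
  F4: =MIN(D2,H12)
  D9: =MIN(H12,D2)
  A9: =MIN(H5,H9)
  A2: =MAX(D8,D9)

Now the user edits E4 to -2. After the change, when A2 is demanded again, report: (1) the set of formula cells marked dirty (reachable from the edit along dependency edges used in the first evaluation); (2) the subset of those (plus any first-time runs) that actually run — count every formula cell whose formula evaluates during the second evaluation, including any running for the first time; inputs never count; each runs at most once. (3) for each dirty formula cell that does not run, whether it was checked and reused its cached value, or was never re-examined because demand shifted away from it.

First evaluation (everything demanded from the output):
  D2 = MAX(4, 0) = 4
  D9 = MIN(4, 4) = 4
  F4 = MIN(4, 4) = 4
  D8 = MIN(4, 4) = 4
  A2 = MAX(4, 4) = 4

Propagation after the edit:
  D2: runs — E4 0->-2; result 4 (same value as before).
  D9: checked — values it read are unchanged (H12 unchanged, D2 unchanged); reused cached 4 without running.
  F4: checked — values it read are unchanged (D2 unchanged, H12 unchanged); reused cached 4 without running.
  D8: checked — values it read are unchanged (D2 unchanged, F4 unchanged); reused cached 4 without running.
  A2: checked — values it read are unchanged (D8 unchanged, D9 unchanged); reused cached 4 without running.

Key observation: the change is absorbed at D2 — it re-runs but produces the same value, and the output's value is unchanged.

Marked dirty: A2, D2, D8, D9, F4.
Formula cells that run: D2 — 1 in total.
Checked but reused from cache: A2, D8, D9, F4.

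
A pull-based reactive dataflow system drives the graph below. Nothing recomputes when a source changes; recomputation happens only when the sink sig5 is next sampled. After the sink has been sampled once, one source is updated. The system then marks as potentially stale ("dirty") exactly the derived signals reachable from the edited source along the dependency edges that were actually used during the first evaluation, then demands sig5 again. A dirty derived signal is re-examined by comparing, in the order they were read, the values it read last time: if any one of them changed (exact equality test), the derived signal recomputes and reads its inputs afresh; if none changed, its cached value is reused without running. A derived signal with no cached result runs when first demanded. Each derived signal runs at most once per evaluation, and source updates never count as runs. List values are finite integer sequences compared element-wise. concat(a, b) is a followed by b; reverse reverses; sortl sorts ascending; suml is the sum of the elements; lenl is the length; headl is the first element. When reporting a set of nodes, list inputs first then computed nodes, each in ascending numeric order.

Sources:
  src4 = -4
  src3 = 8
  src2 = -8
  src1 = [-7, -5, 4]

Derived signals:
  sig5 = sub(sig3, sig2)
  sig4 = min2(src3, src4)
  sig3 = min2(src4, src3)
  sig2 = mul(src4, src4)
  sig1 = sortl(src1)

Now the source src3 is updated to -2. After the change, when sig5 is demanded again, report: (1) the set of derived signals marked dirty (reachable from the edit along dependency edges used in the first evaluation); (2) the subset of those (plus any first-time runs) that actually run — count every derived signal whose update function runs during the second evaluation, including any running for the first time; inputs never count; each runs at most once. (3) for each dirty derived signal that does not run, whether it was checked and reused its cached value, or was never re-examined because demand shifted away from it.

Marked dirty: sig3, sig5.
Derived signals that run: sig3 — 1 in total.
Checked but reused from cache: sig5.
Key observation: the change is absorbed at sig3 — it re-runs but produces the same value, and the output's value is unchanged.

First evaluation (everything demanded from the output):
  sig2 = mul(-4, -4) = 16
  sig3 = min2(-4, 8) = -4
  sig5 = sub(-4, 16) = -20

Propagation after the edit:
  sig3: runs — src3 8->-2; result -4 (same value as before).
  sig5: checked — values it read are unchanged (sig3 unchanged, sig2 unchanged); reused cached -20 without running.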